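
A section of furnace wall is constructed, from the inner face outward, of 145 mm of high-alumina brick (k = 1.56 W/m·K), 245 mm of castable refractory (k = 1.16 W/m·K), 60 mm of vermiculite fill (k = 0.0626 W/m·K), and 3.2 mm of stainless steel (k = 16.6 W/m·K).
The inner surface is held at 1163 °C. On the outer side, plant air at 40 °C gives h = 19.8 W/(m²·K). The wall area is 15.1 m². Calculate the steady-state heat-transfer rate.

Q ≈ 12900 W

Using the resistance-network approach (series):
R_high-alumina brick = L/(kA) = 0.145/(1.56×15.1) = 0.006156 K/W
R_castable refractory = L/(kA) = 0.245/(1.16×15.1) = 0.01399 K/W
R_vermiculite fill = L/(kA) = 0.06/(0.0626×15.1) = 0.06347 K/W
R_stainless steel = L/(kA) = 0.0032/(16.6×15.1) = 1.277×10^-5 K/W
R_outer film = 1/(h_o·A) = 1/(19.8×15.1) = 0.003345 K/W
R_total = 0.08697 K/W
Q = ΔT / R_total = 1123 / 0.08697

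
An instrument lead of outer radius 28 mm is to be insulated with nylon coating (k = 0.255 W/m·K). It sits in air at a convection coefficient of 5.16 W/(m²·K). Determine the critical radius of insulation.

For a cylinder r_cr = k/h = 0.255/5.16
r_cr = 49.4 mm; since the bare radius (28 mm) is below r_cr, adding a thin layer of insulation will *increase* heat loss.

r_cr ≈ 49.4 mm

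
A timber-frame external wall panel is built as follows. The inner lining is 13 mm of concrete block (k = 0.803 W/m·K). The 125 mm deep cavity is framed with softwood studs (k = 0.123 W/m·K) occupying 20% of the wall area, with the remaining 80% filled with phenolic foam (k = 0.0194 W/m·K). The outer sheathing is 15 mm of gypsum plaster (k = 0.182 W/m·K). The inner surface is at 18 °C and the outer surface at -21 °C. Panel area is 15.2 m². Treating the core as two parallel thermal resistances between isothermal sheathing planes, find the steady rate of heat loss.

Q ≈ 184 W

Sheathing layers in series; stud and cavity paths in parallel between them.
R_inner = 0.013/(0.803×15.2) = 0.001065 K/W
R_stud  = 0.125/(0.123×0.2×15.2) = 0.3343 K/W
R_cav   = 0.125/(0.0194×0.8×15.2) = 0.5299 K/W
1/R_core = 1/R_stud + 1/R_cav → R_core = 0.205 K/W
R_outer = 0.015/(0.182×15.2) = 0.005422 K/W
R_total = 0.2115 K/W
Q = ΔT/R_total = 39/0.2115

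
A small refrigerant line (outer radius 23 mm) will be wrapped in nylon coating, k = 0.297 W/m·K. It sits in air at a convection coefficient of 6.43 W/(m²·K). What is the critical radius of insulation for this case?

r_cr ≈ 46.2 mm

For a cylinder r_cr = k/h = 0.297/6.43
r_cr = 46.2 mm; since the bare radius (23 mm) is below r_cr, adding a thin layer of insulation will *increase* heat loss.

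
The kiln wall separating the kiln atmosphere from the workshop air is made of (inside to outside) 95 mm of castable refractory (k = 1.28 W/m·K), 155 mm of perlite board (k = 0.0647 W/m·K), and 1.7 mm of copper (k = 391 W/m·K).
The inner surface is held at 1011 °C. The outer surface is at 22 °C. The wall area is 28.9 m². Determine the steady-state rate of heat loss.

Q ≈ 11600 W

Thermal resistances in series:
R_castable refractory = L/(kA) = 0.095/(1.28×28.9) = 0.002568 K/W
R_perlite board = L/(kA) = 0.155/(0.0647×28.9) = 0.0829 K/W
R_copper = L/(kA) = 0.0017/(391×28.9) = 1.504×10^-7 K/W
R_total = 0.08546 K/W
Q = ΔT / R_total = 989 / 0.08546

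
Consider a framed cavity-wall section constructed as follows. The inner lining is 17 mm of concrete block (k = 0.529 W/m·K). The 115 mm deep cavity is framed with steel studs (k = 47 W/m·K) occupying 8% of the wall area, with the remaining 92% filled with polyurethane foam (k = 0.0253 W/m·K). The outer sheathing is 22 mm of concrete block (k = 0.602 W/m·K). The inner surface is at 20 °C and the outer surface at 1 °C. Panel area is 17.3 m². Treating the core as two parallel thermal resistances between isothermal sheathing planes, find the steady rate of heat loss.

Sheathing layers in series; stud and cavity paths in parallel between them.
R_inner = 0.017/(0.529×17.3) = 0.001858 K/W
R_stud  = 0.115/(47×0.08×17.3) = 0.001768 K/W
R_cav   = 0.115/(0.0253×0.92×17.3) = 0.2856 K/W
1/R_core = 1/R_stud + 1/R_cav → R_core = 0.001757 K/W
R_outer = 0.022/(0.602×17.3) = 0.002112 K/W
R_total = 0.005727 K/W
Q = ΔT/R_total = 19/0.005727

Q ≈ 3320 W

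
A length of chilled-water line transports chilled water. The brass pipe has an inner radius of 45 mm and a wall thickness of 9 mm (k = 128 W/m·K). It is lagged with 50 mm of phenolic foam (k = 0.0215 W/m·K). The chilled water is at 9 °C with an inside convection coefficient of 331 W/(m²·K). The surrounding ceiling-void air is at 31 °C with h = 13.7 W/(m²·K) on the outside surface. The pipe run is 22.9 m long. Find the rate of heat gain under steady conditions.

Cylindrical conduction, so R = ln(r₂/r₁)/(2πkL) per layer, in series:
R_inner film = 1/(h_i·2πr₁L) = 1/(331×2π×0.045×22.9) = 4.666×10^-4 K/W
R_brass pipe wall = ln(54/45)/(2π×128×22.9) = 9.899×10^-6 K/W
R_phenolic foam = ln(104/54)/(2π×0.0215×22.9) = 0.2119 K/W
R_outer film = 1/(h_o·2πr_oL) = 1/(13.7×2π×0.104×22.9) = 0.004878 K/W
R_total = 0.2172 K/W
Q = ΔT/R_total = 22/0.2172

Q ≈ 101 W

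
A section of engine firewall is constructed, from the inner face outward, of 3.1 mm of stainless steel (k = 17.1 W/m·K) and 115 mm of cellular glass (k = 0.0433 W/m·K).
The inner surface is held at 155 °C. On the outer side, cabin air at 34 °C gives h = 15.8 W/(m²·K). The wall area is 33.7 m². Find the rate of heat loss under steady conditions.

Model the wall as resistances in series:
R_stainless steel = L/(kA) = 0.0031/(17.1×33.7) = 5.379×10^-6 K/W
R_cellular glass = L/(kA) = 0.115/(0.0433×33.7) = 0.07881 K/W
R_outer film = 1/(h_o·A) = 1/(15.8×33.7) = 0.001878 K/W
R_total = 0.08069 K/W
Q = ΔT / R_total = 121 / 0.08069

Q ≈ 1500 W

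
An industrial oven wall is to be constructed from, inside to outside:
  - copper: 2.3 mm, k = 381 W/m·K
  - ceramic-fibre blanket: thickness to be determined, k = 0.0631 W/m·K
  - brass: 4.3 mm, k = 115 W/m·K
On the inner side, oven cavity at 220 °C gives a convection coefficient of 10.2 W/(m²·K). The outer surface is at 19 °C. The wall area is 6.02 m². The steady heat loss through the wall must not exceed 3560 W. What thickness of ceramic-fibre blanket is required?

Thermal resistances in series:
R_inner film = 1/(h_i·A) = 1/(10.2×6.02) = 0.01629 K/W
R_copper = L/(kA) = 0.0023/(381×6.02) = 1.003×10^-6 K/W
R_brass = L/(kA) = 0.0043/(115×6.02) = 6.211×10^-6 K/W
Sum of the known resistances R_other = 0.01629 K/W
Required total resistance R_tot = ΔT/Q_allow = 201/3560 = 0.05646 K/W
R_ceramic-fibre blanket = R_tot − R_other = 0.04017 K/W
L = R·k·A = 0.04017×0.0631×6.02

L ≈ 15.3 mm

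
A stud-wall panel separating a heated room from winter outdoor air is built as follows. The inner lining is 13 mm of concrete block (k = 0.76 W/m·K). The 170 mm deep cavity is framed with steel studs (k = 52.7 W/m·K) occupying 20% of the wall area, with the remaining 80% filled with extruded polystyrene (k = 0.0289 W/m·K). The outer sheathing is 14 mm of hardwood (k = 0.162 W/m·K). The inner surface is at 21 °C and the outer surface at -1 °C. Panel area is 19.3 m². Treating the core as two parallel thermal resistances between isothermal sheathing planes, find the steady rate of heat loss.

Q ≈ 3550 W

Sheathing layers in series; stud and cavity paths in parallel between them.
R_inner = 0.013/(0.76×19.3) = 8.863×10^-4 K/W
R_stud  = 0.17/(52.7×0.2×19.3) = 8.357×10^-4 K/W
R_cav   = 0.17/(0.0289×0.8×19.3) = 0.381 K/W
1/R_core = 1/R_stud + 1/R_cav → R_core = 8.339×10^-4 K/W
R_outer = 0.014/(0.162×19.3) = 0.004478 K/W
R_total = 0.006198 K/W
Q = ΔT/R_total = 22/0.006198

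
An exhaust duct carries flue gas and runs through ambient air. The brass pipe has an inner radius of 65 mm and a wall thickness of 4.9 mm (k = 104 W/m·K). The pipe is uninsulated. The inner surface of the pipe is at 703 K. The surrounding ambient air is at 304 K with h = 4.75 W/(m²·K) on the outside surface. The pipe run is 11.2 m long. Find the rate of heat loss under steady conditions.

Radial resistances (cylindrical: R_cond = ln(r_o/r_i)/(2πkL), R_conv = 1/(h·2πrL)):
R_brass pipe wall = ln(69.9/65)/(2π×104×11.2) = 9.931×10^-6 K/W
R_outer film = 1/(h_o·2πr_oL) = 1/(4.75×2π×0.0699×11.2) = 0.0428 K/W
R_total = 0.04281 K/W
Q = ΔT/R_total = 399/0.04281

Q ≈ 9320 W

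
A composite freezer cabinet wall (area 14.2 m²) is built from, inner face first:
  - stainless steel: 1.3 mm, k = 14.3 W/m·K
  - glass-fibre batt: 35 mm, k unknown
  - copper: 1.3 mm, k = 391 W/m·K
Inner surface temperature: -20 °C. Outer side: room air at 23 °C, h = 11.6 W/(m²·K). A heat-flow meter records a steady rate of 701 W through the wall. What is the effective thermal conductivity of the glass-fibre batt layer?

Using the resistance-network approach (series):
R_stainless steel = L/(kA) = 0.0013/(14.3×14.2) = 6.402×10^-6 K/W
R_copper = L/(kA) = 0.0013/(391×14.2) = 2.341×10^-7 K/W
R_outer film = 1/(h_o·A) = 1/(11.6×14.2) = 0.006071 K/W
Sum of known resistances R_other = 0.006078 K/W
Total R = ΔT/Q = 43/701 = 0.06134 K/W
R_glass-fibre batt = R_total − R_other = 0.05526 K/W
k = L/(R·A) = 0.035/(0.05526×14.2)

k ≈ 0.0446 W/(m·K)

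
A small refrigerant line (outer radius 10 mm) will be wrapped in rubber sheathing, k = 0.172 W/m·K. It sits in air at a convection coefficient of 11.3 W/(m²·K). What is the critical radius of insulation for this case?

r_cr ≈ 15.2 mm

For a cylinder r_cr = k/h = 0.172/11.3
r_cr = 15.2 mm; since the bare radius (10 mm) is below r_cr, adding a thin layer of insulation will *increase* heat loss.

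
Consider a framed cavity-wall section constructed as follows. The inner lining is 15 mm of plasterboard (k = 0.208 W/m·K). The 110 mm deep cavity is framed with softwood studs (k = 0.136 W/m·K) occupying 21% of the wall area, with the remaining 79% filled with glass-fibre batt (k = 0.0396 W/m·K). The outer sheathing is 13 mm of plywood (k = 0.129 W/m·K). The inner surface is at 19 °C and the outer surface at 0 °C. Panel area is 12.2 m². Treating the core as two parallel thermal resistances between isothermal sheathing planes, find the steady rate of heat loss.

Q ≈ 115 W

Sheathing layers in series; stud and cavity paths in parallel between them.
R_inner = 0.015/(0.208×12.2) = 0.005911 K/W
R_stud  = 0.11/(0.136×0.21×12.2) = 0.3157 K/W
R_cav   = 0.11/(0.0396×0.79×12.2) = 0.2882 K/W
1/R_core = 1/R_stud + 1/R_cav → R_core = 0.1507 K/W
R_outer = 0.013/(0.129×12.2) = 0.00826 K/W
R_total = 0.1648 K/W
Q = ΔT/R_total = 19/0.1648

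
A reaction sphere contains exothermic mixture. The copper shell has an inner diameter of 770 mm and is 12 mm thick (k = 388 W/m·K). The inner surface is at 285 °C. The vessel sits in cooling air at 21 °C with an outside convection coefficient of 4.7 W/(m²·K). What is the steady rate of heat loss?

Q ≈ 2460 W

Each spherical layer contributes R = (1/r_i − 1/r_o)/(4πk):
R_copper shell = (1/0.385 − 1/0.397)/(4π×388) = 1.61×10^-5 K/W
R_outer film = 1/(h·4πr_o²) = 1/(4.7×4π×0.397²) = 0.1074 K/W
R_total = 0.1074 K/W
Q = ΔT/R_total = 264/0.1074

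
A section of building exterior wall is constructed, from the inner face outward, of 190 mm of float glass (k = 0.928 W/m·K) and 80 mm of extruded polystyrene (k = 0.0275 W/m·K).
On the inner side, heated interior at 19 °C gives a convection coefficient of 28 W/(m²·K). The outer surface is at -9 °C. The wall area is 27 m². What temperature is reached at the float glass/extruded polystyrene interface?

Series thermal resistances:
R_inner film = 1/(h_i·A) = 1/(28×27) = 0.001323 K/W
R_float glass = L/(kA) = 0.19/(0.928×27) = 0.007583 K/W
R_extruded polystyrene = L/(kA) = 0.08/(0.0275×27) = 0.1077 K/W
R_total = 0.1166 K/W;  Q = ΔT/R_total = 28/0.1166 = 240 W
T_interface = T_inner − Q·ΣR(inner→interface) = 19 − 240×0.008906

T ≈ 16.9 °C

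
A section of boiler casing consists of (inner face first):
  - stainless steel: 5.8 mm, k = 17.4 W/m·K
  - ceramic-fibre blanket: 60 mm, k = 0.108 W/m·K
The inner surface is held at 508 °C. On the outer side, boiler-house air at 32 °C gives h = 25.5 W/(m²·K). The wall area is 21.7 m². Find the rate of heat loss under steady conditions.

Q ≈ 17400 W

Model the wall as resistances in series:
R_stainless steel = L/(kA) = 0.0058/(17.4×21.7) = 1.536×10^-5 K/W
R_ceramic-fibre blanket = L/(kA) = 0.06/(0.108×21.7) = 0.0256 K/W
R_outer film = 1/(h_o·A) = 1/(25.5×21.7) = 0.001807 K/W
R_total = 0.02742 K/W
Q = ΔT / R_total = 476 / 0.02742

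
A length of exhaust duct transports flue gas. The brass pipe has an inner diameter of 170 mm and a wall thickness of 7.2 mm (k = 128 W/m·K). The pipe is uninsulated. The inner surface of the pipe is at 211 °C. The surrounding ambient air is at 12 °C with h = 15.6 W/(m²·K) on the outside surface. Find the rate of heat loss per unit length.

Treating each annulus and film as a series resistance:
R_brass pipe wall = ln(92.2/85)/(2π×128×1) = 1.011×10^-4 K/W
R_outer film = 1/(h_o·2πr_oL) = 1/(15.6×2π×0.0922×1) = 0.1107 K/W
R_total = 0.1108 K/W
Q = ΔT/R_total = 199/0.1108

q′ ≈ 1800 W/m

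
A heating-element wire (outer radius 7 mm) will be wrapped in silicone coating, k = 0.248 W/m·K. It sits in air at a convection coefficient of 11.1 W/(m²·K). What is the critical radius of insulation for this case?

For a cylinder r_cr = k/h = 0.248/11.1
r_cr = 22.3 mm; since the bare radius (7 mm) is below r_cr, adding a thin layer of insulation will *increase* heat loss.

r_cr ≈ 22.3 mm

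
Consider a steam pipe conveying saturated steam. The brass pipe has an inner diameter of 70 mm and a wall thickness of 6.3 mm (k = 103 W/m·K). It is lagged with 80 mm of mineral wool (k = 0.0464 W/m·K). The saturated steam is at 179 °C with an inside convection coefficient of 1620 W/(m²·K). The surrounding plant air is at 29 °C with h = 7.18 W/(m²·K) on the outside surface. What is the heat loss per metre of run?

For a radial system each layer contributes R = ln(r_out/r_in)/(2πkL); films add R = 1/(hA).
R_inner film = 1/(h_i·2πr₁L) = 1/(1620×2π×0.035×1) = 0.002807 K/W
R_brass pipe wall = ln(41.3/35)/(2π×103×1) = 2.558×10^-4 K/W
R_mineral wool = ln(121.3/41.3)/(2π×0.0464×1) = 3.696 K/W
R_outer film = 1/(h_o·2πr_oL) = 1/(7.18×2π×0.1213×1) = 0.1827 K/W
R_total = 3.881 K/W
Q = ΔT/R_total = 150/3.881

q′ ≈ 38.6 W/m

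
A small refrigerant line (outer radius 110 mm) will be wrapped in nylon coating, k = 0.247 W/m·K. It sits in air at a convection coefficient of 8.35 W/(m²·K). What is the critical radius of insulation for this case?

r_cr ≈ 29.6 mm

For a cylinder r_cr = k/h = 0.247/8.35
r_cr = 29.6 mm; since the bare radius (110 mm) is above r_cr, any added insulation will reduce heat loss.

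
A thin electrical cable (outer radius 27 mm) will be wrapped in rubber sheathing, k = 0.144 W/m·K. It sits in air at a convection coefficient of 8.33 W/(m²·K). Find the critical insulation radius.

r_cr ≈ 17.3 mm

For a cylinder r_cr = k/h = 0.144/8.33
r_cr = 17.3 mm; since the bare radius (27 mm) is above r_cr, any added insulation will reduce heat loss.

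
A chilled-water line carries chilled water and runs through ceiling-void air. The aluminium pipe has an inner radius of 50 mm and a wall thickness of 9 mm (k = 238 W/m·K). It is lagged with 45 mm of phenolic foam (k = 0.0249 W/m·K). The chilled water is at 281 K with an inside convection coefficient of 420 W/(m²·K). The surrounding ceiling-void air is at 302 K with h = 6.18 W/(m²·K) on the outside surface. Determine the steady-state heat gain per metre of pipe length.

Radial resistances (cylindrical: R_cond = ln(r_o/r_i)/(2πkL), R_conv = 1/(h·2πrL)):
R_inner film = 1/(h_i·2πr₁L) = 1/(420×2π×0.05×1) = 0.007579 K/W
R_aluminium pipe wall = ln(59/50)/(2π×238×1) = 1.107×10^-4 K/W
R_phenolic foam = ln(104/59)/(2π×0.0249×1) = 3.623 K/W
R_outer film = 1/(h_o·2πr_oL) = 1/(6.18×2π×0.104×1) = 0.2476 K/W
R_total = 3.879 K/W
Q = ΔT/R_total = 21/3.879

q′ ≈ 5.41 W/m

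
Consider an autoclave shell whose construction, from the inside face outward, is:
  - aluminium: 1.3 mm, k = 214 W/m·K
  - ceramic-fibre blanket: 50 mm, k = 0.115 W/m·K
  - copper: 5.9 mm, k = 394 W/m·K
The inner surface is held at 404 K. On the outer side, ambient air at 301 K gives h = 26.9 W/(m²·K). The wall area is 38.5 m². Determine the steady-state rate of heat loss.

Q ≈ 8400 W

Series thermal resistances:
R_aluminium = L/(kA) = 0.0013/(214×38.5) = 1.578×10^-7 K/W
R_ceramic-fibre blanket = L/(kA) = 0.05/(0.115×38.5) = 0.01129 K/W
R_copper = L/(kA) = 0.0059/(394×38.5) = 3.89×10^-7 K/W
R_outer film = 1/(h_o·A) = 1/(26.9×38.5) = 9.656×10^-4 K/W
R_total = 0.01226 K/W
Q = ΔT / R_total = 103 / 0.01226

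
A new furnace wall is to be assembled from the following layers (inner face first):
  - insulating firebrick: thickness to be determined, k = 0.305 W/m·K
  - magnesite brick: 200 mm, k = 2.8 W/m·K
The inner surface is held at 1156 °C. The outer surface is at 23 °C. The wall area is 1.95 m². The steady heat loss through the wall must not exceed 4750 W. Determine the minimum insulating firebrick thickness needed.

L ≈ 120 mm

Model the wall as resistances in series:
R_magnesite brick = L/(kA) = 0.2/(2.8×1.95) = 0.03663 K/W
Sum of the known resistances R_other = 0.03663 K/W
Required total resistance R_tot = ΔT/Q_allow = 1133/4750 = 0.2385 K/W
R_insulating firebrick = R_tot − R_other = 0.2019 K/W
L = R·k·A = 0.2019×0.305×1.95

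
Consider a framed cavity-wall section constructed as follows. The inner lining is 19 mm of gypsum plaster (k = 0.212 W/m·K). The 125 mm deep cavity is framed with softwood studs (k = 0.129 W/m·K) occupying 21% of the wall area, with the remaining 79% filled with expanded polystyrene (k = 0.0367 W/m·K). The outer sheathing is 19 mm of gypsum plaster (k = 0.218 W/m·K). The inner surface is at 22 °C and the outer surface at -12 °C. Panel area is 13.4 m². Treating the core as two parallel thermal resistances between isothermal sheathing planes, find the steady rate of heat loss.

Q ≈ 189 W

Sheathing layers in series; stud and cavity paths in parallel between them.
R_inner = 0.019/(0.212×13.4) = 0.006688 K/W
R_stud  = 0.125/(0.129×0.21×13.4) = 0.3443 K/W
R_cav   = 0.125/(0.0367×0.79×13.4) = 0.3217 K/W
1/R_core = 1/R_stud + 1/R_cav → R_core = 0.1663 K/W
R_outer = 0.019/(0.218×13.4) = 0.006504 K/W
R_total = 0.1795 K/W
Q = ΔT/R_total = 34/0.1795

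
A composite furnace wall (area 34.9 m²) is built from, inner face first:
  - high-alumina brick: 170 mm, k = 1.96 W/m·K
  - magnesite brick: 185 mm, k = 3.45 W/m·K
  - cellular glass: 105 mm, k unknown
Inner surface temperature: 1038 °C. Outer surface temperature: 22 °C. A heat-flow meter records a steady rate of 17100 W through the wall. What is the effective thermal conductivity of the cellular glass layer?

Treating each layer as a thermal resistance in series:
R_high-alumina brick = L/(kA) = 0.17/(1.96×34.9) = 0.002485 K/W
R_magnesite brick = L/(kA) = 0.185/(3.45×34.9) = 0.001536 K/W
Sum of known resistances R_other = 0.004022 K/W
Total R = ΔT/Q = 1016/17100 = 0.05942 K/W
R_cellular glass = R_total − R_other = 0.05539 K/W
k = L/(R·A) = 0.105/(0.05539×34.9)

k ≈ 0.0543 W/(m·K)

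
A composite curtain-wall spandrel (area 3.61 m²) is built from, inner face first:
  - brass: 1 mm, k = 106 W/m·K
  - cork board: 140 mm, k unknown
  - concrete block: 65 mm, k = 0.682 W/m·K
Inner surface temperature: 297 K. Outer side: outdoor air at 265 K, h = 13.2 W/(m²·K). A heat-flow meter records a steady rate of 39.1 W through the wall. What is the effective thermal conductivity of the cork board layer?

k ≈ 0.0503 W/(m·K)

Series thermal resistances:
R_brass = L/(kA) = 0.001/(106×3.61) = 2.613×10^-6 K/W
R_concrete block = L/(kA) = 0.065/(0.682×3.61) = 0.0264 K/W
R_outer film = 1/(h_o·A) = 1/(13.2×3.61) = 0.02099 K/W
Sum of known resistances R_other = 0.04739 K/W
Total R = ΔT/Q = 32/39.1 = 0.8184 K/W
R_cork board = R_total − R_other = 0.771 K/W
k = L/(R·A) = 0.14/(0.771×3.61)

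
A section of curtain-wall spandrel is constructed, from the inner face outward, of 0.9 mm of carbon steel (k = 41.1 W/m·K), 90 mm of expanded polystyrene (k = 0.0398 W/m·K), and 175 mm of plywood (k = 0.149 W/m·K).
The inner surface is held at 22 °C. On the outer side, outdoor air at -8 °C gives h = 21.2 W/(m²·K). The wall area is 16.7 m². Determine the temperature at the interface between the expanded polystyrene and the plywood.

T ≈ 2.52 °C

Using the resistance-network approach (series):
R_carbon steel = L/(kA) = 0.0009/(41.1×16.7) = 1.311×10^-6 K/W
R_expanded polystyrene = L/(kA) = 0.09/(0.0398×16.7) = 0.1354 K/W
R_plywood = L/(kA) = 0.175/(0.149×16.7) = 0.07033 K/W
R_outer film = 1/(h_o·A) = 1/(21.2×16.7) = 0.002825 K/W
R_total = 0.2086 K/W;  Q = ΔT/R_total = 30/0.2086 = 143.8 W
T_interface = T_inner − Q·ΣR(inner→interface) = 22 − 144×0.1354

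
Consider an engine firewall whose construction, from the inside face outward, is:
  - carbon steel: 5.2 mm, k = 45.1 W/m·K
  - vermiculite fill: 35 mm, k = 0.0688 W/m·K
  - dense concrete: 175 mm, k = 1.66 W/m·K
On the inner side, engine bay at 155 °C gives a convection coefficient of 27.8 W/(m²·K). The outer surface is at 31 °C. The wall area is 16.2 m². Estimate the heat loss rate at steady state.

Q ≈ 3090 W

Series thermal resistances:
R_inner film = 1/(h_i·A) = 1/(27.8×16.2) = 0.00222 K/W
R_carbon steel = L/(kA) = 0.0052/(45.1×16.2) = 7.117×10^-6 K/W
R_vermiculite fill = L/(kA) = 0.035/(0.0688×16.2) = 0.0314 K/W
R_dense concrete = L/(kA) = 0.175/(1.66×16.2) = 0.006508 K/W
R_total = 0.04014 K/W
Q = ΔT / R_total = 124 / 0.04014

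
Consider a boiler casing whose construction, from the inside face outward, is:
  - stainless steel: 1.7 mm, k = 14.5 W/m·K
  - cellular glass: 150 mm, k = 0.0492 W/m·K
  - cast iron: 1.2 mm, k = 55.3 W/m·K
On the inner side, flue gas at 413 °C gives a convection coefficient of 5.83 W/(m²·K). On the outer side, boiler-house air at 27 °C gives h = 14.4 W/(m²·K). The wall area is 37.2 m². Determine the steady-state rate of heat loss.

Model the wall as resistances in series:
R_inner film = 1/(h_i·A) = 1/(5.83×37.2) = 0.004611 K/W
R_stainless steel = L/(kA) = 0.0017/(14.5×37.2) = 3.152×10^-6 K/W
R_cellular glass = L/(kA) = 0.15/(0.0492×37.2) = 0.08196 K/W
R_cast iron = L/(kA) = 0.0012/(55.3×37.2) = 5.833×10^-7 K/W
R_outer film = 1/(h_o·A) = 1/(14.4×37.2) = 0.001867 K/W
R_total = 0.08844 K/W
Q = ΔT / R_total = 386 / 0.08844

Q ≈ 4360 W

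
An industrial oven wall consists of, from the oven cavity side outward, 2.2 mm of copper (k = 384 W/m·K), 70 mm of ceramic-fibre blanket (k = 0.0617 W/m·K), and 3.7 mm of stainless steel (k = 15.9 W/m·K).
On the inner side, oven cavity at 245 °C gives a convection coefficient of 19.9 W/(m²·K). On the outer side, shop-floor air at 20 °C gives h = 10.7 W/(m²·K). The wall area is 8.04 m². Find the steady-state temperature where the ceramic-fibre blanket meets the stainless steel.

Model the wall as resistances in series:
R_inner film = 1/(h_i·A) = 1/(19.9×8.04) = 0.00625 K/W
R_copper = L/(kA) = 0.0022/(384×8.04) = 7.126×10^-7 K/W
R_ceramic-fibre blanket = L/(kA) = 0.07/(0.0617×8.04) = 0.1411 K/W
R_stainless steel = L/(kA) = 0.0037/(15.9×8.04) = 2.894×10^-5 K/W
R_outer film = 1/(h_o·A) = 1/(10.7×8.04) = 0.01162 K/W
R_total = 0.159 K/W;  Q = ΔT/R_total = 225/0.159 = 1415 W
T_interface = T_inner − Q·ΣR(inner→interface) = 245 − 1410×0.1474

T ≈ 36.5 °C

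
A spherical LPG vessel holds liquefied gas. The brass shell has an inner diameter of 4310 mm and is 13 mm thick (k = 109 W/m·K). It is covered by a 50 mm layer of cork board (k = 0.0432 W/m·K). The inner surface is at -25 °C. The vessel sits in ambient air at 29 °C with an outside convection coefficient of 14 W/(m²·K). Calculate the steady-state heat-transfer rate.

For a spherical shell R = (1/r₁ − 1/r₂)/(4πk); film R = 1/(h·4πr²). In series:
R_brass shell = (1/2.155 − 1/2.168)/(4π×109) = 2.031×10^-6 K/W
R_cork board = (1/2.168 − 1/2.218)/(4π×0.0432) = 0.01915 K/W
R_outer film = 1/(h·4πr_o²) = 1/(14×4π×2.218²) = 0.001155 K/W
R_total = 0.02031 K/W
Q = ΔT/R_total = 54/0.02031

Q ≈ 2660 W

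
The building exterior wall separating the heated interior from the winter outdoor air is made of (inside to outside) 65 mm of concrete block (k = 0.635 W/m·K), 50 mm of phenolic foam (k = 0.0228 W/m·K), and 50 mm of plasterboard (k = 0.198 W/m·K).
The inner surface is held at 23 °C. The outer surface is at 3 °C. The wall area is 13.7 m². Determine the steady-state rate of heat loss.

Treating each layer as a thermal resistance in series:
R_concrete block = L/(kA) = 0.065/(0.635×13.7) = 0.007472 K/W
R_phenolic foam = L/(kA) = 0.05/(0.0228×13.7) = 0.1601 K/W
R_plasterboard = L/(kA) = 0.05/(0.198×13.7) = 0.01843 K/W
R_total = 0.186 K/W
Q = ΔT / R_total = 20 / 0.186

Q ≈ 108 W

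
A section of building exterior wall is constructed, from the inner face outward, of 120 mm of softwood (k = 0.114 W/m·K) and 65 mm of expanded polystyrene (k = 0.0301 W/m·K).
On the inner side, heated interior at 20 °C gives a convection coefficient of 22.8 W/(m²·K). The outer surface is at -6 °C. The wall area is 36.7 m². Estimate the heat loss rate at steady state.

Q ≈ 293 W

Model the wall as resistances in series:
R_inner film = 1/(h_i·A) = 1/(22.8×36.7) = 0.001195 K/W
R_softwood = L/(kA) = 0.12/(0.114×36.7) = 0.02868 K/W
R_expanded polystyrene = L/(kA) = 0.065/(0.0301×36.7) = 0.05884 K/W
R_total = 0.08872 K/W
Q = ΔT / R_total = 26 / 0.08872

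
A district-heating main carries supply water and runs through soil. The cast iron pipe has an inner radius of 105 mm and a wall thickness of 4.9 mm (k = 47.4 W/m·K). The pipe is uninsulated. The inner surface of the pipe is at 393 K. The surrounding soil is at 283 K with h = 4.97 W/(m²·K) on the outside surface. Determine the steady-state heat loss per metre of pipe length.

Per-layer cylindrical resistances, series-summed:
R_cast iron pipe wall = ln(109.9/105)/(2π×47.4×1) = 1.531×10^-4 K/W
R_outer film = 1/(h_o·2πr_oL) = 1/(4.97×2π×0.1099×1) = 0.2914 K/W
R_total = 0.2915 K/W
Q = ΔT/R_total = 110/0.2915

q′ ≈ 377 W/m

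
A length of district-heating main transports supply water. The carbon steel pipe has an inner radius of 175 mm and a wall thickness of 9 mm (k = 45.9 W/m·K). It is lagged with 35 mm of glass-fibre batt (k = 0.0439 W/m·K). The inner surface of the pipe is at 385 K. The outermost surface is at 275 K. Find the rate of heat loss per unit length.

Per-layer cylindrical resistances, series-summed:
R_carbon steel pipe wall = ln(184/175)/(2π×45.9×1) = 1.739×10^-4 K/W
R_glass-fibre batt = ln(219/184)/(2π×0.0439×1) = 0.6313 K/W
R_total = 0.6315 K/W
Q = ΔT/R_total = 110/0.6315

q′ ≈ 174 W/m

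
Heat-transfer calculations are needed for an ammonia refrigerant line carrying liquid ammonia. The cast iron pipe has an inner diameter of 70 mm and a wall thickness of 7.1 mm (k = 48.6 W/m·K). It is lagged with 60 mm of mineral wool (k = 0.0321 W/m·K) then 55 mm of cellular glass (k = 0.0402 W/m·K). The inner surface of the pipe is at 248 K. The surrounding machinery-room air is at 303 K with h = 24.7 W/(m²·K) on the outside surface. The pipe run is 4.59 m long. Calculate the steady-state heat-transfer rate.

Per-layer cylindrical resistances, series-summed:
R_cast iron pipe wall = ln(42.1/35)/(2π×48.6×4.59) = 1.318×10^-4 K/W
R_mineral wool = ln(102.1/42.1)/(2π×0.0321×4.59) = 0.957 K/W
R_cellular glass = ln(157.1/102.1)/(2π×0.0402×4.59) = 0.3717 K/W
R_outer film = 1/(h_o·2πr_oL) = 1/(24.7×2π×0.1571×4.59) = 0.008936 K/W
R_total = 1.338 K/W
Q = ΔT/R_total = 55/1.338

Q ≈ 41.1 W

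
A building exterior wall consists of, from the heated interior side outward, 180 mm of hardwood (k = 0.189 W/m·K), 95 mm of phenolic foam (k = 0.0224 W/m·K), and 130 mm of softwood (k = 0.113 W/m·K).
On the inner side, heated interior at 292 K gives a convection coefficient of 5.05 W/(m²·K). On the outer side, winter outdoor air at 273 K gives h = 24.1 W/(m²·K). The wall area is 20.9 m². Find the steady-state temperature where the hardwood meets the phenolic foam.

T ≈ 289 K

Using the resistance-network approach (series):
R_inner film = 1/(h_i·A) = 1/(5.05×20.9) = 0.009475 K/W
R_hardwood = L/(kA) = 0.18/(0.189×20.9) = 0.04557 K/W
R_phenolic foam = L/(kA) = 0.095/(0.0224×20.9) = 0.2029 K/W
R_softwood = L/(kA) = 0.13/(0.113×20.9) = 0.05505 K/W
R_outer film = 1/(h_o·A) = 1/(24.1×20.9) = 0.001985 K/W
R_total = 0.315 K/W;  Q = ΔT/R_total = 19/0.315 = 60.32 W
T_interface = T_inner − Q·ΣR(inner→interface) = 292 − 60.3×0.05504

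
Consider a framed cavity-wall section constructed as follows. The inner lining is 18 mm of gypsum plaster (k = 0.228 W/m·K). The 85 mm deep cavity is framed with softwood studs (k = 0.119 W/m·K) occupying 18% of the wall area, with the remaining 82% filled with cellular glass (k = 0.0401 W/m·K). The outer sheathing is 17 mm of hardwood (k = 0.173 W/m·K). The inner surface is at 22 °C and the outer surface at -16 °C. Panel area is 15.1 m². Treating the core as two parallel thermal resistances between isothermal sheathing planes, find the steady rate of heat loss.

Sheathing layers in series; stud and cavity paths in parallel between them.
R_inner = 0.018/(0.228×15.1) = 0.005228 K/W
R_stud  = 0.085/(0.119×0.18×15.1) = 0.2628 K/W
R_cav   = 0.085/(0.0401×0.82×15.1) = 0.1712 K/W
1/R_core = 1/R_stud + 1/R_cav → R_core = 0.1037 K/W
R_outer = 0.017/(0.173×15.1) = 0.006508 K/W
R_total = 0.1154 K/W
Q = ΔT/R_total = 38/0.1154

Q ≈ 329 W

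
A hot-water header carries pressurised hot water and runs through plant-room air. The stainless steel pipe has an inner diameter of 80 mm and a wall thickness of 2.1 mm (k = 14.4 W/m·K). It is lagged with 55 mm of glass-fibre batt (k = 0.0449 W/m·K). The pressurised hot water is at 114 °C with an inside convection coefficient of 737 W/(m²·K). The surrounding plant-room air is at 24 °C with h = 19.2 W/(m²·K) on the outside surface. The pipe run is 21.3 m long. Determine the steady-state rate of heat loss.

Q ≈ 628 W

Per-layer cylindrical resistances, series-summed:
R_inner film = 1/(h_i·2πr₁L) = 1/(737×2π×0.04×21.3) = 2.535×10^-4 K/W
R_stainless steel pipe wall = ln(42.1/40)/(2π×14.4×21.3) = 2.655×10^-5 K/W
R_glass-fibre batt = ln(97.1/42.1)/(2π×0.0449×21.3) = 0.1391 K/W
R_outer film = 1/(h_o·2πr_oL) = 1/(19.2×2π×0.0971×21.3) = 0.004008 K/W
R_total = 0.1434 K/W
Q = ΔT/R_total = 90/0.1434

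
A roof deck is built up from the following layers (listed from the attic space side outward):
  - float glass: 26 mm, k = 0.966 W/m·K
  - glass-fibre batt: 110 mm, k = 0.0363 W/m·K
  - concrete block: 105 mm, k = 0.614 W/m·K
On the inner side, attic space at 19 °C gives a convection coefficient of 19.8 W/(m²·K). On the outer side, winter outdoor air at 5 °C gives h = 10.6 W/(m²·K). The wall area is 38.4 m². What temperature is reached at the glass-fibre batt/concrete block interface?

T ≈ 6.1 °C

Treating each layer as a thermal resistance in series:
R_inner film = 1/(h_i·A) = 1/(19.8×38.4) = 0.001315 K/W
R_float glass = L/(kA) = 0.026/(0.966×38.4) = 7.009×10^-4 K/W
R_glass-fibre batt = L/(kA) = 0.11/(0.0363×38.4) = 0.07891 K/W
R_concrete block = L/(kA) = 0.105/(0.614×38.4) = 0.004453 K/W
R_outer film = 1/(h_o·A) = 1/(10.6×38.4) = 0.002457 K/W
R_total = 0.08784 K/W;  Q = ΔT/R_total = 14/0.08784 = 159.4 W
T_interface = T_inner − Q·ΣR(inner→interface) = 19 − 159×0.08093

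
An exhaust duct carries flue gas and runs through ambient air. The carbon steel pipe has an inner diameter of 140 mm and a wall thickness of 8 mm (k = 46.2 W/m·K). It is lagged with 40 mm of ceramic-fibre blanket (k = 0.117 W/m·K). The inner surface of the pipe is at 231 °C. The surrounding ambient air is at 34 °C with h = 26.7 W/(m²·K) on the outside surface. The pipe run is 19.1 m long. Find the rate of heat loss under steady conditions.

Treating each annulus and film as a series resistance:
R_carbon steel pipe wall = ln(78/70)/(2π×46.2×19.1) = 1.952×10^-5 K/W
R_ceramic-fibre blanket = ln(118/78)/(2π×0.117×19.1) = 0.02948 K/W
R_outer film = 1/(h_o·2πr_oL) = 1/(26.7×2π×0.118×19.1) = 0.002645 K/W
R_total = 0.03215 K/W
Q = ΔT/R_total = 197/0.03215

Q ≈ 6130 W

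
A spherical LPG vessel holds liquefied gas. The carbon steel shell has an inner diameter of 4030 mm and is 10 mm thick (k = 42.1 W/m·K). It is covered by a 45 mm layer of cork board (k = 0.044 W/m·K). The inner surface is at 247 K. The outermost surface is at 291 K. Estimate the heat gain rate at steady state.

Q ≈ 2270 W

Radial (spherical) resistances in series:
R_carbon steel shell = (1/2.015 − 1/2.025)/(4π×42.1) = 4.632×10^-6 K/W
R_cork board = (1/2.025 − 1/2.07)/(4π×0.044) = 0.01942 K/W
R_total = 0.01942 K/W
Q = ΔT/R_total = 44/0.01942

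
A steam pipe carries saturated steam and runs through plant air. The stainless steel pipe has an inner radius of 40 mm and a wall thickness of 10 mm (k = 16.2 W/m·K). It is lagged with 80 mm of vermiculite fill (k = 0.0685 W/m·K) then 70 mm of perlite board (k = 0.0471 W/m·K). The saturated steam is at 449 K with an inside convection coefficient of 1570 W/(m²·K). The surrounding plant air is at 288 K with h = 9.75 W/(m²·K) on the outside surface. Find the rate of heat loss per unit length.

For a radial system each layer contributes R = ln(r_out/r_in)/(2πkL); films add R = 1/(hA).
R_inner film = 1/(h_i·2πr₁L) = 1/(1570×2π×0.04×1) = 0.002534 K/W
R_stainless steel pipe wall = ln(50/40)/(2π×16.2×1) = 0.002192 K/W
R_vermiculite fill = ln(130/50)/(2π×0.0685×1) = 2.22 K/W
R_perlite board = ln(200/130)/(2π×0.0471×1) = 1.456 K/W
R_outer film = 1/(h_o·2πr_oL) = 1/(9.75×2π×0.2×1) = 0.08162 K/W
R_total = 3.762 K/W
Q = ΔT/R_total = 161/3.762

q′ ≈ 42.8 W/m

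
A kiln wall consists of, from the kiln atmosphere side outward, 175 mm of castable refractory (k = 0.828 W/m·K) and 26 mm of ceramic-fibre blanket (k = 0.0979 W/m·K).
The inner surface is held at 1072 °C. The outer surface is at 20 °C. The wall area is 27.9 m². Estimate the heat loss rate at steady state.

Thermal resistances in series:
R_castable refractory = L/(kA) = 0.175/(0.828×27.9) = 0.007575 K/W
R_ceramic-fibre blanket = L/(kA) = 0.026/(0.0979×27.9) = 0.009519 K/W
R_total = 0.01709 K/W
Q = ΔT / R_total = 1052 / 0.01709

Q ≈ 61500 W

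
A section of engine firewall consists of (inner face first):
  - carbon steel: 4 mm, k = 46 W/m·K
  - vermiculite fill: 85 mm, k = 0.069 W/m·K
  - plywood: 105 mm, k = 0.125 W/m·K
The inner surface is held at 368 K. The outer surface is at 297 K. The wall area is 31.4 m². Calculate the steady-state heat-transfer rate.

Q ≈ 1080 W

Using the resistance-network approach (series):
R_carbon steel = L/(kA) = 0.004/(46×31.4) = 2.769×10^-6 K/W
R_vermiculite fill = L/(kA) = 0.085/(0.069×31.4) = 0.03923 K/W
R_plywood = L/(kA) = 0.105/(0.125×31.4) = 0.02675 K/W
R_total = 0.06599 K/W
Q = ΔT / R_total = 71 / 0.06599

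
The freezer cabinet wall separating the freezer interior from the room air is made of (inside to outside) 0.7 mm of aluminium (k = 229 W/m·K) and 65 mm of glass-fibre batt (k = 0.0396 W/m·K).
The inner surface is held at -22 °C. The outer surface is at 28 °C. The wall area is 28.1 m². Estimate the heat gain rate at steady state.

Model the wall as resistances in series:
R_aluminium = L/(kA) = 0.0007/(229×28.1) = 1.088×10^-7 K/W
R_glass-fibre batt = L/(kA) = 0.065/(0.0396×28.1) = 0.05841 K/W
R_total = 0.05841 K/W
Q = ΔT / R_total = 50 / 0.05841

Q ≈ 856 W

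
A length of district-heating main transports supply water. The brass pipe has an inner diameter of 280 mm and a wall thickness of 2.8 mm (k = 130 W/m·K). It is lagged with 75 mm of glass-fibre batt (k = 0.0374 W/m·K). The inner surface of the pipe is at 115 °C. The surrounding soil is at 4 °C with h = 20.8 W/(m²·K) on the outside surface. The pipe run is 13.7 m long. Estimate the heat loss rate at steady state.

Cylindrical conduction, so R = ln(r₂/r₁)/(2πkL) per layer, in series:
R_brass pipe wall = ln(142.8/140)/(2π×130×13.7) = 1.77×10^-6 K/W
R_glass-fibre batt = ln(217.8/142.8)/(2π×0.0374×13.7) = 0.1311 K/W
R_outer film = 1/(h_o·2πr_oL) = 1/(20.8×2π×0.2178×13.7) = 0.002564 K/W
R_total = 0.1337 K/W
Q = ΔT/R_total = 111/0.1337

Q ≈ 830 W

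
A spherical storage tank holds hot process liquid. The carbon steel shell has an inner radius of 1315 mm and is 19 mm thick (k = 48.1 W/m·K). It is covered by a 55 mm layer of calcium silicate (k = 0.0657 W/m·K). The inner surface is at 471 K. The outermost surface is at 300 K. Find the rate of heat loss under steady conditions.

Q ≈ 4750 W

Each spherical layer contributes R = (1/r_i − 1/r_o)/(4πk):
R_carbon steel shell = (1/1.315 − 1/1.334)/(4π×48.1) = 1.792×10^-5 K/W
R_calcium silicate = (1/1.334 − 1/1.389)/(4π×0.0657) = 0.03595 K/W
R_total = 0.03597 K/W
Q = ΔT/R_total = 171/0.03597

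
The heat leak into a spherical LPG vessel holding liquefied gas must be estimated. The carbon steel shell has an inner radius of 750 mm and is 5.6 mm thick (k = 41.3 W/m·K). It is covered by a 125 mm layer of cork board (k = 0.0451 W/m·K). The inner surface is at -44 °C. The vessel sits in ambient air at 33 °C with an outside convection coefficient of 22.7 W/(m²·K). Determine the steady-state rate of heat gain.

Q ≈ 229 W

For a spherical shell R = (1/r₁ − 1/r₂)/(4πk); film R = 1/(h·4πr²). In series:
R_carbon steel shell = (1/0.75 − 1/0.7556)/(4π×41.3) = 1.904×10^-5 K/W
R_cork board = (1/0.7556 − 1/0.8806)/(4π×0.0451) = 0.3315 K/W
R_outer film = 1/(h·4πr_o²) = 1/(22.7×4π×0.8806²) = 0.004521 K/W
R_total = 0.336 K/W
Q = ΔT/R_total = 77/0.336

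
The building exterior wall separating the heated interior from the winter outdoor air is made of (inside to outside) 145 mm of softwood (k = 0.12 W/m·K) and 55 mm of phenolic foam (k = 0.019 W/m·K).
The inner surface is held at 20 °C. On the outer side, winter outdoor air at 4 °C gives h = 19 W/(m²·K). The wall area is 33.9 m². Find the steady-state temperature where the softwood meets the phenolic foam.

T ≈ 15.3 °C

Model the wall as resistances in series:
R_softwood = L/(kA) = 0.145/(0.12×33.9) = 0.03564 K/W
R_phenolic foam = L/(kA) = 0.055/(0.019×33.9) = 0.08539 K/W
R_outer film = 1/(h_o·A) = 1/(19×33.9) = 0.001553 K/W
R_total = 0.1226 K/W;  Q = ΔT/R_total = 16/0.1226 = 130.5 W
T_interface = T_inner − Q·ΣR(inner→interface) = 20 − 131×0.03564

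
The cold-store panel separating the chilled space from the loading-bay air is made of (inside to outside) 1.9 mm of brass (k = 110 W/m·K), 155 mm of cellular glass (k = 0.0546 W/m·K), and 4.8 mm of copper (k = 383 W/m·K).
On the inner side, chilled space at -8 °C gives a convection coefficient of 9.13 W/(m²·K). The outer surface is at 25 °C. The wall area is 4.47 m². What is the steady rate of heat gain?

Q ≈ 50 W

Series thermal resistances:
R_inner film = 1/(h_i·A) = 1/(9.13×4.47) = 0.0245 K/W
R_brass = L/(kA) = 0.0019/(110×4.47) = 3.864×10^-6 K/W
R_cellular glass = L/(kA) = 0.155/(0.0546×4.47) = 0.6351 K/W
R_copper = L/(kA) = 0.0048/(383×4.47) = 2.804×10^-6 K/W
R_total = 0.6596 K/W
Q = ΔT / R_total = 33 / 0.6596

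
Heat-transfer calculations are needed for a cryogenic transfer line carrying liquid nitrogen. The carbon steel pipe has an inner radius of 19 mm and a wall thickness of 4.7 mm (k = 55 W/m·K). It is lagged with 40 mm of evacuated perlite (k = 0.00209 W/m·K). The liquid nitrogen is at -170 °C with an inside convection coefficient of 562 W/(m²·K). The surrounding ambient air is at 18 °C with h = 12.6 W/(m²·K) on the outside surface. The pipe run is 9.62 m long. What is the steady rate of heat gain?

Q ≈ 24 W

Treating each annulus and film as a series resistance:
R_inner film = 1/(h_i·2πr₁L) = 1/(562×2π×0.019×9.62) = 0.001549 K/W
R_carbon steel pipe wall = ln(23.7/19)/(2π×55×9.62) = 6.649×10^-5 K/W
R_evacuated perlite = ln(63.7/23.7)/(2π×0.00209×9.62) = 7.826 K/W
R_outer film = 1/(h_o·2πr_oL) = 1/(12.6×2π×0.0637×9.62) = 0.02061 K/W
R_total = 7.849 K/W
Q = ΔT/R_total = 188/7.849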